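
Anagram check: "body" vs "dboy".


Word 1: "body" → sorted: bdoy
Word 2: "dboy" → sorted: bdoy
Same letters? bdoy == bdoy
Anagram = Yes


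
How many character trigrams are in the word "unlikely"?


Word: "unlikely" (length 8)
Number of 3-grams = length - 3 + 1 = 8 - 3 + 1
= 6


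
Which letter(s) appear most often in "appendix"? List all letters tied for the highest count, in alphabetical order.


Word: "appendix"
Letter counts:
  'a': 1
  'd': 1
  'e': 1
  'i': 1
  'n': 1
  'p': 2
  'x': 1
Maximum count = 2
Most frequent = 'p' (2 times each)


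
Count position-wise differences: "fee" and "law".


Comparing character by character (same length = 3):
  Pos 0: 'f' vs 'l' !=
  Pos 1: 'e' vs 'a' !=
  Pos 2: 'e' vs 'w' !=
Hamming distance = 3


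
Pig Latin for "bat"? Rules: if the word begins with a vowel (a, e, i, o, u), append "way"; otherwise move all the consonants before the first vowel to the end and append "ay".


Word: "bat"
Starts with consonant(s) → move to end, add 'ay'
Consonant cluster: "b"
Pig Latin = "atbay"


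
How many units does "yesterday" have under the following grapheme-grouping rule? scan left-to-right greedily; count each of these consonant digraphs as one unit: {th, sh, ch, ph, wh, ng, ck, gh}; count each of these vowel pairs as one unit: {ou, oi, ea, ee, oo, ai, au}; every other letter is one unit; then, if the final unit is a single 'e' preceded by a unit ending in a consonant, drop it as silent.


Word: "yesterday" (9 letters)
Left-to-right scan:
  (1) 'y' (letter)
  (2) 'e' (letter)
  (3) 's' (letter)
  (4) 't' (letter)
  (5) 'e' (letter)
  (6) 'r' (letter)
  (7) 'd' (letter)
  (8) 'a' (letter)
  (9) 'y' (letter)
Units from scan: 9
Sound units = 9 units


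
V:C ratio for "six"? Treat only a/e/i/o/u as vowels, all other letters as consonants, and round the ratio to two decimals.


Word: "six"
Vowels (a,e,i,o,u): 1
Consonants: 2
Ratio = 1/2
= 0.50


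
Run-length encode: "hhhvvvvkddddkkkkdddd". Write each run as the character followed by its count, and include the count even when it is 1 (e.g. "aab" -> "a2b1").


String: "hhhvvvvkddddkkkkdddd"
Scanning for consecutive runs:
  'h' x 3
  'v' x 4
  'k' x 1
  'd' x 4
  'k' x 4
  'd' x 4
RLE = "h3v4k1d4k4d4"


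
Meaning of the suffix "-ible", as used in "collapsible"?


Suffix: -ible
Example: collapsible = collapse + -ible, with a spelling change
Meaning = capable of


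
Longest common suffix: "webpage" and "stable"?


Word 1: "webpage"
Word 2: "stable"
Comparing from end:
  Pos -1: 'e' == 'e'
  Pos -2: 'g' != 'l' (stop)
LCS = "e" (length 1)


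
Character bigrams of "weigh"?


Word: "weigh" (length 5)
Number of bigrams = 5 - 2 + 1 = 4
  Position 0: "we"
  Position 1: "ei"
  Position 2: "ig"
  Position 3: "gh"
Bigrams = "we", "ei", "ig", "gh"


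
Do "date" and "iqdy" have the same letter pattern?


Pattern of "date": [0, 1, 2, 3]
Pattern of "iqdy": [0, 1, 2, 3]
Patterns match
Same pattern = Yes


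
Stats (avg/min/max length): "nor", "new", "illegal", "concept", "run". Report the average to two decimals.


Lengths: "nor"=3, "new"=3, "illegal"=7, "concept"=7, "run"=3
Sum = 23, Count = 5
Average = 23/5 = 4.60
= avg=4.60, min=3, max=7


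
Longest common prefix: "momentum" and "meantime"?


Word 1: "momentum"
Word 2: "meantime"
Comparing from start:
  Pos 0: 'm' == 'm'
  Pos 1: 'o' != 'e' (stop)
LCP = "m" (length 1)


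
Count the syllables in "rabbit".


Word: "rabbit"
Syllable breakdown: rab · bit
Counting: 2 parts
= 2 syllables


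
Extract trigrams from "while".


Word: "while" (length 5)
Number of trigrams = 5 - 3 + 1 = 3
  Position 0: "whi"
  Position 1: "hil"
  Position 2: "ile"
Trigrams = "whi", "hil", "ile"


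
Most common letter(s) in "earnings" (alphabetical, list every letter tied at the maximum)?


Word: "earnings"
Letter counts:
  'a': 1
  'e': 1
  'g': 1
  'i': 1
  'n': 2
  'r': 1
  's': 1
Maximum count = 2
Most frequent = 'n' (2 times each)


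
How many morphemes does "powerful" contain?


Word: "powerful"
Morphemes: power + -ful
Each morpheme carries meaning
= 2 morphemes


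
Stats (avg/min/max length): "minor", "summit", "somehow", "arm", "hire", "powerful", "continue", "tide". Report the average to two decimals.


Lengths: "minor"=5, "summit"=6, "somehow"=7, "arm"=3, "hire"=4, "powerful"=8, "continue"=8, "tide"=4
Sum = 45, Count = 8
Average = 45/8 = 5.63
= avg=5.63, min=3, max=8


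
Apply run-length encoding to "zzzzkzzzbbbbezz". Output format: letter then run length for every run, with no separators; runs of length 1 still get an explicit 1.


String: "zzzzkzzzbbbbezz"
Scanning for consecutive runs:
  'z' x 4
  'k' x 1
  'z' x 3
  'b' x 4
  'e' x 1
  'z' x 2
RLE = "z4k1z3b4e1z2"


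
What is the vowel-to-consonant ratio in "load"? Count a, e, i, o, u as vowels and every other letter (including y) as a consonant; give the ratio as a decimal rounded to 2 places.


Word: "load"
Vowels (a,e,i,o,u): 2
Consonants: 2
Ratio = 2/2
= 1.00


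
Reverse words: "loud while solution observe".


Original: "loud while solution observe"
Words (1..n): loud | while | solution | observe
Reversed (n..1): observe | solution | while | loud
Result = "observe solution while loud"


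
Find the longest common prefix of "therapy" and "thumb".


Word 1: "therapy"
Word 2: "thumb"
Comparing from start:
  Pos 0: 't' == 't'
  Pos 1: 'h' == 'h'
  Pos 2: 'e' != 'u' (stop)
LCP = "th" (length 2)


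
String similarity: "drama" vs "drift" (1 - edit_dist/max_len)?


Word 1: "drama" (length 5)
Word 2: "drift" (length 5)
One optimal edit sequence:
  1. keep 'd'
  2. keep 'r'
  3. substitute 'a' -> 'i'  (+1)
  4. substitute 'm' -> 'f'  (+1)
  5. substitute 'a' -> 't'  (+1)
Edit distance = 3
Max length = max(5, 5) = 5
Similarity = 1 - 3/5
= 0.4000


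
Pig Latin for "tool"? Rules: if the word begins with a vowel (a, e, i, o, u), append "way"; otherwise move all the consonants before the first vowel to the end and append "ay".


Word: "tool"
Starts with consonant(s) → move to end, add 'ay'
Consonant cluster: "t"
Pig Latin = "ooltay"


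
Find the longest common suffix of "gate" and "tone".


Word 1: "gate"
Word 2: "tone"
Comparing from end:
  Pos -1: 'e' == 'e'
  Pos -2: 't' != 'n' (stop)
LCS = "e" (length 1)


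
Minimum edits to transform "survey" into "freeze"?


Word 1: "survey" (length 6)
Word 2: "freeze" (length 6)
One optimal edit sequence (insert/delete/substitute each cost 1):
  1. delete 's'  (+1)
  2. substitute 'u' -> 'f'  (+1)
  3. keep 'r'
  4. substitute 'v' -> 'e'  (+1)
  5. keep 'e'
  6. insert 'z'  (+1)
  7. substitute 'y' -> 'e'  (+1)
Total edit operations: 5
Edit distance = 5


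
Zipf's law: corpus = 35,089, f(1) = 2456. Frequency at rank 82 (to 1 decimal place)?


Zipf's law: f(r) = f(1) / r
f(1) = 2456
f(82) = 2456 / 82
= 30.0 occurrences


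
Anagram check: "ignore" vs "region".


Word 1: "ignore" → sorted: eginor
Word 2: "region" → sorted: eginor
Same letters? eginor == eginor
Anagram = Yes


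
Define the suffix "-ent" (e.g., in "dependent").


Suffix: -ent
Example: dependent (depend + -ent)
Meaning = one who / that which


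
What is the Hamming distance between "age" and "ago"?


Comparing character by character (same length = 3):
  Pos 0: 'a' vs 'a' =
  Pos 1: 'g' vs 'g' =
  Pos 2: 'e' vs 'o' !=
Hamming distance = 1


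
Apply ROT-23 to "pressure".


Word: "pressure"
Shift: 23
Each letter → (letter + shift) mod 26:
  'p' (15) + 23 = 12 → 'm'
  'r' (17) + 23 = 14 → 'o'
  'e' (4) + 23 = 1 → 'b'
  's' (18) + 23 = 15 → 'p'
  's' (18) + 23 = 15 → 'p'
  'u' (20) + 23 = 17 → 'r'
  'r' (17) + 23 = 14 → 'o'
  'e' (4) + 23 = 1 → 'b'
Result = "mobpprob"


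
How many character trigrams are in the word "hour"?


Word: "hour" (length 4)
Number of 3-grams = length - 3 + 1 = 4 - 3 + 1
= 2


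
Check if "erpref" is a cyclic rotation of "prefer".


Word: "prefer", Candidate: "erpref"
Method: check if candidate is substring of word+word
"preferprefer" contains "erpref"? Yes
Is rotation = Yes


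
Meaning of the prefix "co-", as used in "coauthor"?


Prefix: co-
Example: coauthor = co- + author
Meaning = together


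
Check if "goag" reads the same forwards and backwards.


Word: "goag"
Reversed: "gaog"
Forward == Backward? goag != gaog
Palindrome = No


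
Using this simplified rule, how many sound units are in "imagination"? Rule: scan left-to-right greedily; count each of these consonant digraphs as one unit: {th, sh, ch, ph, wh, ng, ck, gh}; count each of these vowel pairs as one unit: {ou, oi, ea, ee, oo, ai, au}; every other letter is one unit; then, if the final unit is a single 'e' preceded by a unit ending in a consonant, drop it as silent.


Word: "imagination" (11 letters)
Left-to-right scan:
  1. 'i' (letter)
  2. 'm' (letter)
  3. 'a' (letter)
  4. 'g' (letter)
  5. 'i' (letter)
  6. 'n' (letter)
  7. 'a' (letter)
  8. 't' (letter)
  9. 'i' (letter)
  10. 'o' (letter)
  11. 'n' (letter)
Units from scan: 11
Sound units = 11 units


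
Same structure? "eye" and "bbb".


Pattern of "eye": [0, 1, 0]
Pattern of "bbb": [0, 0, 0]
Patterns do not match
Same pattern = No


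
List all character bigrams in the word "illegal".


Word: "illegal" (length 7)
Number of bigrams = 7 - 2 + 1 = 6
  Position 0: "il"
  Position 1: "ll"
  Position 2: "le"
  Position 3: "eg"
  Position 4: "ga"
  Position 5: "al"
Bigrams = "il", "ll", "le", "eg", "ga", "al"


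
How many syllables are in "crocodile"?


Word: "crocodile"
Syllable breakdown: croc | o | dile
Counting: 3 parts
= 3 syllables


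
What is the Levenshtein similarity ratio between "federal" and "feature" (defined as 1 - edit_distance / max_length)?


Word 1: "federal" (length 7)
Word 2: "feature" (length 7)
One optimal edit sequence:
  1. keep 'f'
  2. keep 'e'
  3. substitute 'd' -> 'a'  (+1)
  4. substitute 'e' -> 't'  (+1)
  5. substitute 'r' -> 'u'  (+1)
  6. substitute 'a' -> 'r'  (+1)
  7. substitute 'l' -> 'e'  (+1)
Edit distance = 5
Max length = max(7, 7) = 7
Similarity = 1 - 5/7
= 0.2857


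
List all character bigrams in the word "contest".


Word: "contest" (length 7)
Number of bigrams = 7 - 2 + 1 = 6
  Position 0: "co"
  Position 1: "on"
  Position 2: "nt"
  Position 3: "te"
  Position 4: "es"
  Position 5: "st"
Bigrams = "co", "on", "nt", "te", "es", "st"


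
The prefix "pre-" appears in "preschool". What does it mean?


Prefix: pre-
Example: preschool (pre- + school)
Meaning = before


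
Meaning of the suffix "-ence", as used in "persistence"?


Suffix: -ence
Example: persistence = persist + -ence
Meaning = state of


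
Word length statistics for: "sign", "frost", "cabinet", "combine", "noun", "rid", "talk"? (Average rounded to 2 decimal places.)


Lengths: "sign"=4, "frost"=5, "cabinet"=7, "combine"=7, "noun"=4, "rid"=3, "talk"=4
Sum = 34, Count = 7
Average = 34/7 = 4.86
= avg=4.86, min=3, max=7


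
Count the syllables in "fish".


Word: "fish"
Syllable breakdown: fish
Counting: 1 part
= 1 syllable


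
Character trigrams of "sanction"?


Word: "sanction" (length 8)
Number of trigrams = 8 - 3 + 1 = 6
  Position 0: "san"
  Position 1: "anc"
  Position 2: "nct"
  Position 3: "cti"
  Position 4: "tio"
  Position 5: "ion"
Trigrams = "san", "anc", "nct", "cti", "tio", "ion"


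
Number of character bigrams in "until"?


Word: "until" (length 5)
Number of 2-grams = length - 2 + 1 = 5 - 2 + 1
= 4


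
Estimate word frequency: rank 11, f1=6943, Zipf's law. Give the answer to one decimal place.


Zipf's law: f(r) = f(1) / r
f(1) = 6943
f(11) = 6943 / 11
= 631.2 occurrences


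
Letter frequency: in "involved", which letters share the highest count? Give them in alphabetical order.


Word: "involved"
Letter counts:
  'd': 1
  'e': 1
  'i': 1
  'l': 1
  'n': 1
  'o': 1
  'v': 2
Maximum count = 2
Most frequent = 'v' (2 times each)


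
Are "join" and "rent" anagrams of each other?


Word 1: "join" → sorted: ijno
Word 2: "rent" → sorted: enrt
Same letters? ijno != enrt
Anagram = No


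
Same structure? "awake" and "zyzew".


Pattern of "awake": [0, 1, 0, 2, 3]
Pattern of "zyzew": [0, 1, 0, 2, 3]
Patterns match
Same pattern = Yes


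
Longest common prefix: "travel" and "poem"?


Word 1: "travel"
Word 2: "poem"
Comparing from start:
  Pos 0: 't' != 'p' (stop)
LCP = "" (length 0)


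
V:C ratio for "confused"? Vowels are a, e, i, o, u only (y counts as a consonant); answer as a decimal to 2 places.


Word: "confused"
Vowels (a,e,i,o,u): 3
Consonants: 5
Ratio = 3/5
= 0.60


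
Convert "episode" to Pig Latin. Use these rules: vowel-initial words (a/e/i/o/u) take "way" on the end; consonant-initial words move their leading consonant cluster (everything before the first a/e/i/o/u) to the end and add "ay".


Word: "episode"
Starts with vowel → add 'way'
Pig Latin = "episodeway"


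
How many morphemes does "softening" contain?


Word: "softening"
Morphemes: soft + -en + -ing
Each morpheme carries meaning
= 3 morphemes


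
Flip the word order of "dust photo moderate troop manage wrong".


Original: "dust photo moderate troop manage wrong"
Words (1..n): dust | photo | moderate | troop | manage | wrong
Reversed (n..1): wrong | manage | troop | moderate | photo | dust
Result = "wrong manage troop moderate photo dust"


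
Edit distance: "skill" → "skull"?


Word 1: "skill" (length 5)
Word 2: "skull" (length 5)
One optimal edit sequence (insert/delete/substitute each cost 1):
  1. keep 's'
  2. keep 'k'
  3. substitute 'i' -> 'u'  (+1)
  4. keep 'l'
  5. keep 'l'
Total edit operations: 1
Edit distance = 1


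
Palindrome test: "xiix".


Word: "xiix"
Reversed: "xiix"
Forward == Backward? xiix == xiix
Palindrome = Yes


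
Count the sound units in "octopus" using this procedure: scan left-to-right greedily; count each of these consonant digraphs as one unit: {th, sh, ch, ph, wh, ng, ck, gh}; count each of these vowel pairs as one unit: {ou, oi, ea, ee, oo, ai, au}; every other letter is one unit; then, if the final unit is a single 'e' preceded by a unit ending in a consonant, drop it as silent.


Word: "octopus" (7 letters)
Left-to-right scan:
  1. 'o' (letter)
  2. 'c' (letter)
  3. 't' (letter)
  4. 'o' (letter)
  5. 'p' (letter)
  6. 'u' (letter)
  7. 's' (letter)
Units from scan: 7
Sound units = 7 units


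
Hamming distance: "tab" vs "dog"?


Comparing character by character (same length = 3):
  Pos 0: 't' vs 'd' !=
  Pos 1: 'a' vs 'o' !=
  Pos 2: 'b' vs 'g' !=
Hamming distance = 3


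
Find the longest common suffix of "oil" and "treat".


Word 1: "oil"
Word 2: "treat"
Comparing from end:
  Pos -1: 'l' != 't' (stop)
LCS = "" (length 0)


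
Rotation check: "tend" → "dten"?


Word: "tend", Candidate: "dten"
Method: check if candidate is substring of word+word
"tendtend" contains "dten"? Yes
Is rotation = Yes


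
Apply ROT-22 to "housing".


Word: "housing"
Shift: 22
Each letter → (letter + shift) mod 26:
  'h' (7) + 22 = 3 → 'd'
  'o' (14) + 22 = 10 → 'k'
  'u' (20) + 22 = 16 → 'q'
  's' (18) + 22 = 14 → 'o'
  'i' (8) + 22 = 4 → 'e'
  'n' (13) + 22 = 9 → 'j'
  'g' (6) + 22 = 2 → 'c'
Result = "dkqoejc"


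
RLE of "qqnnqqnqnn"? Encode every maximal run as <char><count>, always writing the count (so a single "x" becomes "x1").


String: "qqnnqqnqnn"
Scanning for consecutive runs:
  'q' x 2
  'n' x 2
  'q' x 2
  'n' x 1
  'q' x 1
  'n' x 2
RLE = "q2n2q2n1q1n2"


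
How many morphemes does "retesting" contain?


Word: "retesting"
Morphemes: re- + test + -ing
Each morpheme carries meaning
= 3 morphemes


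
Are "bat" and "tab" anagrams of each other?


Word 1: "bat" → sorted: abt
Word 2: "tab" → sorted: abt
Same letters? abt == abt
Anagram = Yes


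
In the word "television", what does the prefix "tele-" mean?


Prefix: tele-
As in: television -> tele- + vision
Meaning = distant


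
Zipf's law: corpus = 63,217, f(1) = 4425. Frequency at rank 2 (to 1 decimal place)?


Zipf's law: f(r) = f(1) / r
f(1) = 4425
f(2) = 4425 / 2
= 2212.5 occurrences


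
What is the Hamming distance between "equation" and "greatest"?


Comparing character by character (same length = 8):
  Pos 0: 'e' vs 'g' !=
  Pos 1: 'q' vs 'r' !=
  Pos 2: 'u' vs 'e' !=
  Pos 3: 'a' vs 'a' =
  Pos 4: 't' vs 't' =
  Pos 5: 'i' vs 'e' !=
  Pos 6: 'o' vs 's' !=
  Pos 7: 'n' vs 't' !=
Hamming distance = 6


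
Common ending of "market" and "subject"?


Word 1: "market"
Word 2: "subject"
Comparing from end:
  Pos -1: 't' == 't'
  Pos -2: 'e' != 'c' (stop)
LCS = "t" (length 1)


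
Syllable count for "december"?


Word: "december"
Syllable breakdown: de / cem / ber
Counting: 3 parts
= 3 syllables


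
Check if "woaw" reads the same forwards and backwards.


Word: "woaw"
Reversed: "waow"
Forward == Backward? woaw != waow
Palindrome = No


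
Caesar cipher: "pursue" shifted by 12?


Word: "pursue"
Shift: 12
Each letter → (letter + shift) mod 26:
  'p' (15) + 12 = 1 → 'b'
  'u' (20) + 12 = 6 → 'g'
  'r' (17) + 12 = 3 → 'd'
  's' (18) + 12 = 4 → 'e'
  'u' (20) + 12 = 6 → 'g'
  'e' (4) + 12 = 16 → 'q'
Result = "bgdegq"


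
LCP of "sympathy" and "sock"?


Word 1: "sympathy"
Word 2: "sock"
Comparing from start:
  Pos 0: 's' == 's'
  Pos 1: 'y' != 'o' (stop)
LCP = "s" (length 1)


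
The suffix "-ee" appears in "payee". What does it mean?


Suffix: -ee
Example: payee (pay + -ee)
Meaning = one who receives


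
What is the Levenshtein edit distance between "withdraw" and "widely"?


Word 1: "withdraw" (length 8)
Word 2: "widely" (length 6)
One optimal edit sequence (insert/delete/substitute each cost 1):
  1. keep 'w'
  2. keep 'i'
  3. delete 't'  (+1)
  4. delete 'h'  (+1)
  5. keep 'd'
  6. substitute 'r' -> 'e'  (+1)
  7. substitute 'a' -> 'l'  (+1)
  8. substitute 'w' -> 'y'  (+1)
Total edit operations: 5
Edit distance = 5


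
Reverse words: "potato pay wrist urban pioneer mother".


Original: "potato pay wrist urban pioneer mother"
Words (1..n): potato | pay | wrist | urban | pioneer | mother
Reversed (n..1): mother | pioneer | urban | wrist | pay | potato
Result = "mother pioneer urban wrist pay potato"


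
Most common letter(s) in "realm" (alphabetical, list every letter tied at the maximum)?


Word: "realm"
Letter counts:
  'a': 1
  'e': 1
  'l': 1
  'm': 1
  'r': 1
Maximum count = 1
Most frequent = 'a', 'e', 'l', 'm', 'r' (1 time each)


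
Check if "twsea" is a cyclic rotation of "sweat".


Word: "sweat", Candidate: "twsea"
Method: check if candidate is substring of word+word
"sweatsweat" contains "twsea"? No
Is rotation = No


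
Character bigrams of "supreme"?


Word: "supreme" (length 7)
Number of bigrams = 7 - 2 + 1 = 6
  Position 0: "su"
  Position 1: "up"
  Position 2: "pr"
  Position 3: "re"
  Position 4: "em"
  Position 5: "me"
Bigrams = "su", "up", "pr", "re", "em", "me"


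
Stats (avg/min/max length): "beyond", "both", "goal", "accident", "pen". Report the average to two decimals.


Lengths: "beyond"=6, "both"=4, "goal"=4, "accident"=8, "pen"=3
Sum = 25, Count = 5
Average = 25/5 = 5.00
= avg=5.00, min=3, max=8


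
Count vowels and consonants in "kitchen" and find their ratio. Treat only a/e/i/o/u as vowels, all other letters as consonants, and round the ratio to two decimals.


Word: "kitchen"
Vowels (a,e,i,o,u): 2
Consonants: 5
Ratio = 2/5
= 0.40


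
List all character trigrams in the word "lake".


Word: "lake" (length 4)
Number of trigrams = 4 - 3 + 1 = 2
  Position 0: "lak"
  Position 1: "ake"
Trigrams = "lak", "ake"


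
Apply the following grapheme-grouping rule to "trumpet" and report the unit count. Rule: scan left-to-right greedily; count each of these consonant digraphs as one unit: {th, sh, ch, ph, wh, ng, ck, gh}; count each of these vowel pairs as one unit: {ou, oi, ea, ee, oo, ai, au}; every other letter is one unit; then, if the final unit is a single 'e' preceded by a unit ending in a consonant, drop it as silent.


Word: "trumpet" (7 letters)
Left-to-right scan:
  [1] 't' (letter)
  [2] 'r' (letter)
  [3] 'u' (letter)
  [4] 'm' (letter)
  [5] 'p' (letter)
  [6] 'e' (letter)
  [7] 't' (letter)
Units from scan: 7
Sound units = 7 units


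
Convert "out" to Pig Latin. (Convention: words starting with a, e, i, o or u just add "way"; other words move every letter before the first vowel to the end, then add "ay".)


Word: "out"
Starts with vowel → add 'way'
Pig Latin = "outway"


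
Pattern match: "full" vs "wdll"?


Pattern of "full": [0, 1, 2, 2]
Pattern of "wdll": [0, 1, 2, 2]
Patterns match
Same pattern = Yes


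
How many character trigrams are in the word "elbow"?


Word: "elbow" (length 5)
Number of 3-grams = length - 3 + 1 = 5 - 3 + 1
= 3


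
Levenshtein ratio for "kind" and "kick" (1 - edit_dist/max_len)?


Word 1: "kind" (length 4)
Word 2: "kick" (length 4)
One optimal edit sequence:
  1. keep 'k'
  2. keep 'i'
  3. substitute 'n' -> 'c'  (+1)
  4. substitute 'd' -> 'k'  (+1)
Edit distance = 2
Max length = max(4, 4) = 4
Similarity = 1 - 2/4
= 0.5000


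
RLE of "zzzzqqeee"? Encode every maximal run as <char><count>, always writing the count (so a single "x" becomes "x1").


String: "zzzzqqeee"
Scanning for consecutive runs:
  'z' x 4
  'q' x 2
  'e' x 3
RLE = "z4q2e3"


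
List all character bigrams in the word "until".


Word: "until" (length 5)
Number of bigrams = 5 - 2 + 1 = 4
  Position 0: "un"
  Position 1: "nt"
  Position 2: "ti"
  Position 3: "il"
Bigrams = "un", "nt", "ti", "il"


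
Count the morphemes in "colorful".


Word: "colorful"
Morphemes: color / -ful
Each morpheme carries meaning
= 2 morphemes


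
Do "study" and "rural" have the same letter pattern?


Pattern of "study": [0, 1, 2, 3, 4]
Pattern of "rural": [0, 1, 0, 2, 3]
Patterns do not match
Same pattern = No


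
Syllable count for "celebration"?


Word: "celebration"
Syllable breakdown: cel · e · bra · tion
Counting: 4 parts
= 4 syllables


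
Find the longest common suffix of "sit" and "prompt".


Word 1: "sit"
Word 2: "prompt"
Comparing from end:
  Pos -1: 't' == 't'
  Pos -2: 'i' != 'p' (stop)
LCS = "t" (length 1)


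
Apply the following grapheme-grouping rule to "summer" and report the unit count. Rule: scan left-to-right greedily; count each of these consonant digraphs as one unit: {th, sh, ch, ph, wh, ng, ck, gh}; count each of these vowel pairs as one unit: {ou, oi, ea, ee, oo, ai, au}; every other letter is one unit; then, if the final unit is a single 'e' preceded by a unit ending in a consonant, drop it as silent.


Word: "summer" (6 letters)
Left-to-right scan:
  [1] 's' (letter)
  [2] 'u' (letter)
  [3] 'm' (letter)
  [4] 'm' (letter)
  [5] 'e' (letter)
  [6] 'r' (letter)
Units from scan: 6
Sound units = 6 units


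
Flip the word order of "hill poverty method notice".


Original: "hill poverty method notice"
Words (1..n): hill | poverty | method | notice
Reversed (n..1): notice | method | poverty | hill
Result = "notice method poverty hill"


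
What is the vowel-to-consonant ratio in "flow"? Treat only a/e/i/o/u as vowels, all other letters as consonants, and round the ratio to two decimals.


Word: "flow"
Vowels (a,e,i,o,u): 1
Consonants: 3
Ratio = 1/3
= 0.33


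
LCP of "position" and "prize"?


Word 1: "position"
Word 2: "prize"
Comparing from start:
  Pos 0: 'p' == 'p'
  Pos 1: 'o' != 'r' (stop)
LCP = "p" (length 1)


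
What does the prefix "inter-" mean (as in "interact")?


Prefix: inter-
Example: interact = inter- + act
Meaning = between


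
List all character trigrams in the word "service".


Word: "service" (length 7)
Number of trigrams = 7 - 3 + 1 = 5
  Position 0: "ser"
  Position 1: "erv"
  Position 2: "rvi"
  Position 3: "vic"
  Position 4: "ice"
Trigrams = "ser", "erv", "rvi", "vic", "ice"


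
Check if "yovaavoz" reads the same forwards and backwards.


Word: "yovaavoz"
Reversed: "zovaavoy"
Forward == Backward? yovaavoz != zovaavoy
Palindrome = No


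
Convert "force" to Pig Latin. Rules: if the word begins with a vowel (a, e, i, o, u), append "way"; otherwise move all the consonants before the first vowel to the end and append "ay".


Word: "force"
Starts with consonant(s) → move to end, add 'ay'
Consonant cluster: "f"
Pig Latin = "orcefay"


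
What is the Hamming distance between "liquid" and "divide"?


Comparing character by character (same length = 6):
  Pos 0: 'l' vs 'd' !=
  Pos 1: 'i' vs 'i' =
  Pos 2: 'q' vs 'v' !=
  Pos 3: 'u' vs 'i' !=
  Pos 4: 'i' vs 'd' !=
  Pos 5: 'd' vs 'e' !=
Hamming distance = 5


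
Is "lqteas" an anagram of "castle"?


Word 1: "castle" → sorted: acelst
Word 2: "lqteas" → sorted: aelqst
Same letters? acelst != aelqst
Anagram = No


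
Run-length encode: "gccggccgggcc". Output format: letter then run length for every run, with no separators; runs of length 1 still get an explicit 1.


String: "gccggccgggcc"
Scanning for consecutive runs:
  'g' x 1
  'c' x 2
  'g' x 2
  'c' x 2
  'g' x 3
  'c' x 2
RLE = "g1c2g2c2g3c2"


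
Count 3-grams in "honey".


Word: "honey" (length 5)
Number of 3-grams = length - 3 + 1 = 5 - 3 + 1
= 3


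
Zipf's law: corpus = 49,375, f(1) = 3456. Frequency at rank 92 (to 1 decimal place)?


Zipf's law: f(r) = f(1) / r
f(1) = 3456
f(92) = 3456 / 92
= 37.6 occurrences


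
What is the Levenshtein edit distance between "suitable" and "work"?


Word 1: "suitable" (length 8)
Word 2: "work" (length 4)
One optimal edit sequence (insert/delete/substitute each cost 1):
  1. delete 's'  (+1)
  2. delete 'u'  (+1)
  3. delete 'i'  (+1)
  4. delete 't'  (+1)
  5. substitute 'a' -> 'w'  (+1)
  6. substitute 'b' -> 'o'  (+1)
  7. substitute 'l' -> 'r'  (+1)
  8. substitute 'e' -> 'k'  (+1)
Total edit operations: 8
Edit distance = 8


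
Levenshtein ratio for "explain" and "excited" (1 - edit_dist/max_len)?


Word 1: "explain" (length 7)
Word 2: "excited" (length 7)
One optimal edit sequence:
  1. keep 'e'
  2. keep 'x'
  3. substitute 'p' -> 'c'  (+1)
  4. substitute 'l' -> 'i'  (+1)
  5. substitute 'a' -> 't'  (+1)
  6. substitute 'i' -> 'e'  (+1)
  7. substitute 'n' -> 'd'  (+1)
Edit distance = 5
Max length = max(7, 7) = 7
Similarity = 1 - 5/7
= 0.2857


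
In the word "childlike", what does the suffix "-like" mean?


Suffix: -like
Example: childlike (child + -like)
Meaning = resembling


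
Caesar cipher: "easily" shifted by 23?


Word: "easily"
Shift: 23
Each letter → (letter + shift) mod 26:
  'e' (4) + 23 = 1 → 'b'
  'a' (0) + 23 = 23 → 'x'
  's' (18) + 23 = 15 → 'p'
  'i' (8) + 23 = 5 → 'f'
  'l' (11) + 23 = 8 → 'i'
  'y' (24) + 23 = 21 → 'v'
Result = "bxpfiv"


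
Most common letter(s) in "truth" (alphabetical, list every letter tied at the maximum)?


Word: "truth"
Letter counts:
  'h': 1
  'r': 1
  't': 2
  'u': 1
Maximum count = 2
Most frequent = 't' (2 times each)


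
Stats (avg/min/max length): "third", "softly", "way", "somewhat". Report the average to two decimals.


Lengths: "third"=5, "softly"=6, "way"=3, "somewhat"=8
Sum = 22, Count = 4
Average = 22/4 = 5.50
= avg=5.50, min=3, max=8


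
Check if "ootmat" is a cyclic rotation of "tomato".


Word: "tomato", Candidate: "ootmat"
Method: check if candidate is substring of word+word
"tomatotomato" contains "ootmat"? No
Is rotation = No


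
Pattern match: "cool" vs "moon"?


Pattern of "cool": [0, 1, 1, 2]
Pattern of "moon": [0, 1, 1, 2]
Patterns match
Same pattern = Yes


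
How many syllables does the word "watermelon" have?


Word: "watermelon"
Syllable breakdown: wa | ter | mel | on
Counting: 4 parts
= 4 syllables


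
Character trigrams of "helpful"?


Word: "helpful" (length 7)
Number of trigrams = 7 - 3 + 1 = 5
  Position 0: "hel"
  Position 1: "elp"
  Position 2: "lpf"
  Position 3: "pfu"
  Position 4: "ful"
Trigrams = "hel", "elp", "lpf", "pfu", "ful"


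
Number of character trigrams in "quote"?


Word: "quote" (length 5)
Number of 3-grams = length - 3 + 1 = 5 - 3 + 1
= 3


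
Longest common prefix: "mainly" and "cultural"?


Word 1: "mainly"
Word 2: "cultural"
Comparing from start:
  Pos 0: 'm' != 'c' (stop)
LCP = "" (length 0)


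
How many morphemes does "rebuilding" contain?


Word: "rebuilding"
Morphemes: re- / build / -ing
Each morpheme carries meaning
= 3 morphemes


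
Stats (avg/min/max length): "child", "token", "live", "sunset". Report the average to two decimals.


Lengths: "child"=5, "token"=5, "live"=4, "sunset"=6
Sum = 20, Count = 4
Average = 20/4 = 5.00
= avg=5.00, min=4, max=6


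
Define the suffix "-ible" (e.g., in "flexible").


Suffix: -ible
Example: flexible (flex + -ible)
Meaning = capable of


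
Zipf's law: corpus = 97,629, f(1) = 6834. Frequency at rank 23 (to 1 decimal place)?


Zipf's law: f(r) = f(1) / r
f(1) = 6834
f(23) = 6834 / 23
= 297.1 occurrences


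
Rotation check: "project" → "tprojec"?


Word: "project", Candidate: "tprojec"
Method: check if candidate is substring of word+word
"projectproject" contains "tprojec"? Yes
Is rotation = Yes


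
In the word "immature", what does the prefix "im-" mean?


Prefix: im-
As in: immature -> im- + mature
Meaning = not / into


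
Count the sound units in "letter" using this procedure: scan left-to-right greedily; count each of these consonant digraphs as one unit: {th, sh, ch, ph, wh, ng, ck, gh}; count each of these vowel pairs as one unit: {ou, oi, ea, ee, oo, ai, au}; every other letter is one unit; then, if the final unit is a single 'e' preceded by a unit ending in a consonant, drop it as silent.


Word: "letter" (6 letters)
Left-to-right scan:
  (1) 'l' (letter)
  (2) 'e' (letter)
  (3) 't' (letter)
  (4) 't' (letter)
  (5) 'e' (letter)
  (6) 'r' (letter)
Units from scan: 6
Sound units = 6 units


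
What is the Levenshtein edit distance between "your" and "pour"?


Word 1: "your" (length 4)
Word 2: "pour" (length 4)
One optimal edit sequence (insert/delete/substitute each cost 1):
  1. substitute 'y' -> 'p'  (+1)
  2. keep 'o'
  3. keep 'u'
  4. keep 'r'
Total edit operations: 1
Edit distance = 1


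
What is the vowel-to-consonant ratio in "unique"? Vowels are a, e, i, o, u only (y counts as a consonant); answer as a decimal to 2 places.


Word: "unique"
Vowels (a,e,i,o,u): 4
Consonants: 2
Ratio = 4/2
= 2.00


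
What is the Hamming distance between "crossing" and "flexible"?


Comparing character by character (same length = 8):
  Pos 0: 'c' vs 'f' !=
  Pos 1: 'r' vs 'l' !=
  Pos 2: 'o' vs 'e' !=
  Pos 3: 's' vs 'x' !=
  Pos 4: 's' vs 'i' !=
  Pos 5: 'i' vs 'b' !=
  Pos 6: 'n' vs 'l' !=
  Pos 7: 'g' vs 'e' !=
Hamming distance = 8


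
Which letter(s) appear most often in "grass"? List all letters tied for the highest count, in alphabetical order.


Word: "grass"
Letter counts:
  'a': 1
  'g': 1
  'r': 1
  's': 2
Maximum count = 2
Most frequent = 's' (2 times each)


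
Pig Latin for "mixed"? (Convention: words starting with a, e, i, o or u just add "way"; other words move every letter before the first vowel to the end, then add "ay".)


Word: "mixed"
Starts with consonant(s) → move to end, add 'ay'
Consonant cluster: "m"
Pig Latin = "ixedmay"


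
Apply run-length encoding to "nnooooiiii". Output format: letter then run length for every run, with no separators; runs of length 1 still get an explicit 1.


String: "nnooooiiii"
Scanning for consecutive runs:
  'n' x 2
  'o' x 4
  'i' x 4
RLE = "n2o4i4"


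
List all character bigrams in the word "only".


Word: "only" (length 4)
Number of bigrams = 4 - 2 + 1 = 3
  Position 0: "on"
  Position 1: "nl"
  Position 2: "ly"
Bigrams = "on", "nl", "ly"


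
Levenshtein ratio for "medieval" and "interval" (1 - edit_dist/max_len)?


Word 1: "medieval" (length 8)
Word 2: "interval" (length 8)
One optimal edit sequence:
  1. substitute 'm' -> 'i'  (+1)
  2. substitute 'e' -> 'n'  (+1)
  3. substitute 'd' -> 't'  (+1)
  4. substitute 'i' -> 'e'  (+1)
  5. substitute 'e' -> 'r'  (+1)
  6. keep 'v'
  7. keep 'a'
  8. keep 'l'
Edit distance = 5
Max length = max(8, 8) = 8
Similarity = 1 - 5/8
= 0.3750


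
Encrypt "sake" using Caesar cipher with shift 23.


Word: "sake"
Shift: 23
Each letter → (letter + shift) mod 26:
  's' (18) + 23 = 15 → 'p'
  'a' (0) + 23 = 23 → 'x'
  'k' (10) + 23 = 7 → 'h'
  'e' (4) + 23 = 1 → 'b'
Result = "pxhb"


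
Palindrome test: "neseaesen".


Word: "neseaesen"
Reversed: "neseaesen"
Forward == Backward? neseaesen == neseaesen
Palindrome = Yes


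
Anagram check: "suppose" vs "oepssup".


Word 1: "suppose" → sorted: eoppssu
Word 2: "oepssup" → sorted: eoppssu
Same letters? eoppssu == eoppssu
Anagram = Yes


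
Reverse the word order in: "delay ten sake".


Original: "delay ten sake"
Words (1..n): delay | ten | sake
Reversed (n..1): sake | ten | delay
Result = "sake ten delay"


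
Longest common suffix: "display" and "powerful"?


Word 1: "display"
Word 2: "powerful"
Comparing from end:
  Pos -1: 'y' != 'l' (stop)
LCS = "" (length 0)


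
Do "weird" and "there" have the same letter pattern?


Pattern of "weird": [0, 1, 2, 3, 4]
Pattern of "there": [0, 1, 2, 3, 2]
Patterns do not match
Same pattern = No


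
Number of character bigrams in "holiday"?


Word: "holiday" (length 7)
Number of 2-grams = length - 2 + 1 = 7 - 2 + 1
= 6


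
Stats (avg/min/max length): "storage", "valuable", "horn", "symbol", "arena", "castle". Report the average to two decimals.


Lengths: "storage"=7, "valuable"=8, "horn"=4, "symbol"=6, "arena"=5, "castle"=6
Sum = 36, Count = 6
Average = 36/6 = 6.00
= avg=6.00, min=4, max=8


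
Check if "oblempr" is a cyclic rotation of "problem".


Word: "problem", Candidate: "oblempr"
Method: check if candidate is substring of word+word
"problemproblem" contains "oblempr"? Yes
Is rotation = Yes


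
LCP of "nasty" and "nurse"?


Word 1: "nasty"
Word 2: "nurse"
Comparing from start:
  Pos 0: 'n' == 'n'
  Pos 1: 'a' != 'u' (stop)
LCP = "n" (length 1)


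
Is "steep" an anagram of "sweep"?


Word 1: "sweep" → sorted: eepsw
Word 2: "steep" → sorted: eepst
Same letters? eepsw != eepst
Anagram = No


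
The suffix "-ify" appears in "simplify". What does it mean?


Suffix: -ify
Example: simplify (simple + -ify, with a spelling change)
Meaning = to make


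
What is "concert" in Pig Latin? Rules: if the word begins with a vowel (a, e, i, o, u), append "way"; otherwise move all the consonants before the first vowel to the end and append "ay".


Word: "concert"
Starts with consonant(s) → move to end, add 'ay'
Consonant cluster: "c"
Pig Latin = "oncertcay"


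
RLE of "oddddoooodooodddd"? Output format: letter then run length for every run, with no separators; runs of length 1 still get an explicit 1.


String: "oddddoooodooodddd"
Scanning for consecutive runs:
  'o' x 1
  'd' x 4
  'o' x 4
  'd' x 1
  'o' x 3
  'd' x 4
RLE = "o1d4o4d1o3d4"


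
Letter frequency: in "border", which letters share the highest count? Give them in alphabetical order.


Word: "border"
Letter counts:
  'b': 1
  'd': 1
  'e': 1
  'o': 1
  'r': 2
Maximum count = 2
Most frequent = 'r' (2 times each)


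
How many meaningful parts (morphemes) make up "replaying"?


Word: "replaying"
Morphemes: re- / play / -ing
Each morpheme carries meaning
= 3 morphemes


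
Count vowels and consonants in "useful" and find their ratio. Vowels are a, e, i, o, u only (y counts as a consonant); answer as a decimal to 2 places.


Word: "useful"
Vowels (a,e,i,o,u): 3
Consonants: 3
Ratio = 3/3
= 1.00


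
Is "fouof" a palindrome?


Word: "fouof"
Reversed: "fouof"
Forward == Backward? fouof == fouof
Palindrome = Yes


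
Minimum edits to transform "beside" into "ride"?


Word 1: "beside" (length 6)
Word 2: "ride" (length 4)
One optimal edit sequence (insert/delete/substitute each cost 1):
  1. delete 'b'  (+1)
  2. delete 'e'  (+1)
  3. substitute 's' -> 'r'  (+1)
  4. keep 'i'
  5. keep 'd'
  6. keep 'e'
Total edit operations: 3
Edit distance = 3


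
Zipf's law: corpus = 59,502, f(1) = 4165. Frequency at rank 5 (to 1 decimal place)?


Zipf's law: f(r) = f(1) / r
f(1) = 4165
f(5) = 4165 / 5
= 833.0 occurrences


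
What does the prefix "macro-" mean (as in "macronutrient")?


Prefix: macro-
As in: macronutrient -> macro- + nutrient
Meaning = large


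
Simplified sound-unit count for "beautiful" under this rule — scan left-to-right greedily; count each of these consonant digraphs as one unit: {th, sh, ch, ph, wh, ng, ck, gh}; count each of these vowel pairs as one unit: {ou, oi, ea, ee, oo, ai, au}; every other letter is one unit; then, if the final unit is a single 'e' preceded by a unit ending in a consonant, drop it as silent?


Word: "beautiful" (9 letters)
Left-to-right scan:
  1. 'b' (letter)
  2. 'ea' (vowel-pair)
  3. 'u' (letter)
  4. 't' (letter)
  5. 'i' (letter)
  6. 'f' (letter)
  7. 'u' (letter)
  8. 'l' (letter)
Units from scan: 8
Sound units = 8 units


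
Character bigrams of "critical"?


Word: "critical" (length 8)
Number of bigrams = 8 - 2 + 1 = 7
  Position 0: "cr"
  Position 1: "ri"
  Position 2: "it"
  Position 3: "ti"
  Position 4: "ic"
  Position 5: "ca"
  Position 6: "al"
Bigrams = "cr", "ri", "it", "ti", "ic", "ca", "al"


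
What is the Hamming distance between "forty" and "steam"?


Comparing character by character (same length = 5):
  Pos 0: 'f' vs 's' !=
  Pos 1: 'o' vs 't' !=
  Pos 2: 'r' vs 'e' !=
  Pos 3: 't' vs 'a' !=
  Pos 4: 'y' vs 'm' !=
Hamming distance = 5


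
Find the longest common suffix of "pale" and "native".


Word 1: "pale"
Word 2: "native"
Comparing from end:
  Pos -1: 'e' == 'e'
  Pos -2: 'l' != 'v' (stop)
LCS = "e" (length 1)


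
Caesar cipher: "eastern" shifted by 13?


Word: "eastern"
Shift: 13
Each letter → (letter + shift) mod 26:
  'e' (4) + 13 = 17 → 'r'
  'a' (0) + 13 = 13 → 'n'
  's' (18) + 13 = 5 → 'f'
  't' (19) + 13 = 6 → 'g'
  'e' (4) + 13 = 17 → 'r'
  'r' (17) + 13 = 4 → 'e'
  'n' (13) + 13 = 0 → 'a'
Result = "rnfgrea"


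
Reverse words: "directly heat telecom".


Original: "directly heat telecom"
Words (1..n): directly | heat | telecom
Reversed (n..1): telecom | heat | directly
Result = "telecom heat directly"


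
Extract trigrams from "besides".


Word: "besides" (length 7)
Number of trigrams = 7 - 3 + 1 = 5
  Position 0: "bes"
  Position 1: "esi"
  Position 2: "sid"
  Position 3: "ide"
  Position 4: "des"
Trigrams = "bes", "esi", "sid", "ide", "des"


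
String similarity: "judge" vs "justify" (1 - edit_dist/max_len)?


Word 1: "judge" (length 5)
Word 2: "justify" (length 7)
One optimal edit sequence:
  1. keep 'j'
  2. keep 'u'
  3. insert 's'  (+1)
  4. insert 't'  (+1)
  5. substitute 'd' -> 'i'  (+1)
  6. substitute 'g' -> 'f'  (+1)
  7. substitute 'e' -> 'y'  (+1)
Edit distance = 5
Max length = max(5, 7) = 7
Similarity = 1 - 5/7
= 0.2857


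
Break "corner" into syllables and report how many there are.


Word: "corner"
Syllable breakdown: cor | ner
Counting: 2 parts
= 2 syllables


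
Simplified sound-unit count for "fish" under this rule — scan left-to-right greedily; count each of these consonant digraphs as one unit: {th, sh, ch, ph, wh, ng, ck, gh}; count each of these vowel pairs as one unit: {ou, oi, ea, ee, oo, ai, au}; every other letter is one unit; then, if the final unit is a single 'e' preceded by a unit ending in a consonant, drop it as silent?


Word: "fish" (4 letters)
Left-to-right scan:
  (1) 'f' (letter)
  (2) 'i' (letter)
  (3) 'sh' (digraph)
Units from scan: 3
Sound units = 3 units
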